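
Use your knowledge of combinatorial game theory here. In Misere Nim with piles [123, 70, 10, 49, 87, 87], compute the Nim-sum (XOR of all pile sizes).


We need the XOR (exclusive or) of all pile sizes.
After XOR-ing pile 1 (size 123): 0 XOR 123 = 123
After XOR-ing pile 2 (size 70): 123 XOR 70 = 61
After XOR-ing pile 3 (size 10): 61 XOR 10 = 55
After XOR-ing pile 4 (size 49): 55 XOR 49 = 6
After XOR-ing pile 5 (size 87): 6 XOR 87 = 81
After XOR-ing pile 6 (size 87): 81 XOR 87 = 6
The Nim-value of this position is 6.

6


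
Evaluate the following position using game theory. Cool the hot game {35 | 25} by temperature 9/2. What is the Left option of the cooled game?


Original game: {35 | 25} (a switch {a | b} with a > b).
Cooling by t (for t below the temperature (a - b)/2 = 5) taxes each move by t: {a | b} cooled by t is {a - t | b + t}.
Cooling amount: t = 9/2
Cooled Left option: 35 - 9/2 = 61/2
Cooled Right option: 25 + 9/2 = 59/2
Cooled game: {61/2 | 59/2}
Left option = 61/2

61/2


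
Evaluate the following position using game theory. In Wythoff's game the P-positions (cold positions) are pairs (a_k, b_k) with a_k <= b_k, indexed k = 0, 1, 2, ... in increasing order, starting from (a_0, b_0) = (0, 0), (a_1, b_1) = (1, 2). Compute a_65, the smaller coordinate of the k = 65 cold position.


By Wythoff's theorem, a_k = floor(k * phi) and b_k = floor(k * phi^2) = a_k + k, where phi = (1 + sqrt(5))/2 is the golden ratio.
phi = (1 + sqrt(5))/2 = 1.618034
k = 65
k * phi = 65 * 1.618034 = 105.172209
a_65 = floor(k * phi) = 105

105


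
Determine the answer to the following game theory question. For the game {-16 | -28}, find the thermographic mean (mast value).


Game = {-16 | -28}, a switch {a | b} with numbers a > b.
Its thermograph has left wall a - t and right wall b + t, which meet at t = (a - b)/2, where both equal (a + b)/2. So the mast (mean value) is at (a + b)/2.
Mean = (-16 + (-28))/2 = -44/2 = -22

-22


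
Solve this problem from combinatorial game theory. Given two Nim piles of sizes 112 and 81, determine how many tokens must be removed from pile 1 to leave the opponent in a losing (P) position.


Piles: 112 and 81
Current XOR: 112 XOR 81 = 33 (non-zero, so this is an N-position).
To make the XOR zero, we need to find a move that balances the piles.
For pile 1 (size 112): target = 112 XOR 33 = 81
We reduce pile 1 from 112 to 81.
Tokens removed: 112 - 81 = 31
Verification: 81 XOR 81 = 0

31


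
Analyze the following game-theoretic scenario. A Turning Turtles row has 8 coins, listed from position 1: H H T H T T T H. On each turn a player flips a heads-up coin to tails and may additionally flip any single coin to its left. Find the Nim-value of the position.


Coins: H H T H T T T H
Key fact: a single head at position k behaves exactly like a Nim heap of size k (turning it to T and optionally flipping a coin at j < k corresponds to moving the heap from k to j, or to 0), and heads combine as a disjunctive sum (two heads at the same place would cancel, matching j XOR j = 0). So the Nim-value is the XOR of the 1-indexed positions of the heads.
Face-up positions (1-indexed): [1, 2, 4, 8]
XOR 0 with 1: 0 XOR 1 = 1
XOR 1 with 2: 1 XOR 2 = 3
XOR 3 with 4: 3 XOR 4 = 7
XOR 7 with 8: 7 XOR 8 = 15
Nim-value = 15

15


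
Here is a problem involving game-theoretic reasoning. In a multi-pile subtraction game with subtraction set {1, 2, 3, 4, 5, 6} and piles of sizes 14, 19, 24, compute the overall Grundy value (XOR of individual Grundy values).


Subtraction set: {1, 2, 3, 4, 5, 6}
For this subtraction set, G(n) = n mod 7 (period = max + 1 = 7).
Pile 1 (size 14): G(14) = 14 mod 7 = 0
Pile 2 (size 19): G(19) = 19 mod 7 = 5
Pile 3 (size 24): G(24) = 24 mod 7 = 3
Total Grundy value = XOR of all: 0 XOR 5 XOR 3 = 6

6


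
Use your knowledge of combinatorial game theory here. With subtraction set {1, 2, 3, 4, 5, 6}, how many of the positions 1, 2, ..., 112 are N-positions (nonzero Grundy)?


Subtraction set S = {1, 2, 3, 4, 5, 6}, so G(n) = n mod 7.
G(n) = 0 when n is a multiple of 7.
Multiples of 7 in [1, 112]: 16
N-positions (nonzero Grundy) = 112 - 16 = 96

96


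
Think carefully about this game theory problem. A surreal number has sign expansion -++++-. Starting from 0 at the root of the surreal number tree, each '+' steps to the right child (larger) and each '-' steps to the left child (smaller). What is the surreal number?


Sign expansion: -++++-
Rule: track bounds (lo, hi), initially (-inf, +inf). On '+', the current value becomes lo and we move to the simplest number in (value, hi): value + 1 if hi = +inf, otherwise the midpoint (value + hi)/2. On '-', the current value becomes hi and we move to value - 1 if lo = -inf, otherwise the midpoint (lo + value)/2.
Start at 0.
Step 1: sign = -, move left. Bounds: (-inf, 0). Value = -1
Step 2: sign = +, move right. Bounds: (-1, 0). Value = -1/2
Step 3: sign = +, move right. Bounds: (-1/2, 0). Value = -1/4
Step 4: sign = +, move right. Bounds: (-1/4, 0). Value = -1/8
Step 5: sign = +, move right. Bounds: (-1/8, 0). Value = -1/16
Step 6: sign = -, move left. Bounds: (-1/8, -1/16). Value = -3/32
The surreal number with sign expansion -++++- is -3/32.

-3/32


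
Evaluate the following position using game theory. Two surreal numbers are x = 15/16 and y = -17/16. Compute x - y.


x = 15/16, y = -17/16
Converting to common denominator: 16
x = 15/16, y = -17/16
x - y = 15/16 - -17/16 = 2

2


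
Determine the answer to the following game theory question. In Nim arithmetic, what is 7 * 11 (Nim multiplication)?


Nim multiplication is bilinear over XOR: (u XOR v) * w = (u*w) XOR (v*w).
So we split each operand into its bit components and XOR the pairwise Nim products.
7 = 1 + 2 + 4 (as XOR of powers of 2).
11 = 1 + 2 + 8 (as XOR of powers of 2).
Using the standard Nim-product table on single bits:
  2*2 = 3,   2*4 = 8,   2*8 = 12,
  4*4 = 6,   4*8 = 11,  8*8 = 13,
and  1*x = x (identity), k*l = l*k (commutative).
Pairwise Nim products:
  1 * 1 = 1
  1 * 2 = 2
  1 * 8 = 8
  2 * 1 = 2
  2 * 2 = 3
  2 * 8 = 12
  4 * 1 = 4
  4 * 2 = 8
  4 * 8 = 11
XOR them: 1 XOR 2 XOR 8 XOR 2 XOR 3 XOR 12 XOR 4 XOR 8 XOR 11 = 1.
Result: 7 * 11 = 1 (in Nim).

1


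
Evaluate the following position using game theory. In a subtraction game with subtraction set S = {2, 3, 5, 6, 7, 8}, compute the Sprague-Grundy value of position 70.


The subtraction set is S = {2, 3, 5, 6, 7, 8}.
G(k) = mex{ G(k - s) : s in S, s <= k }. We compute iteratively: G(0) = 0.
G(1) = mex({}) = 0
G(2) = mex({0}) = 1
G(3) = mex({0}) = 1
G(4) = mex({0, 1}) = 2
G(5) = mex({0, 1}) = 2
G(6) = mex({0, 1, 2}) = 3
G(7) = mex({0, 1, 2}) = 3
G(8) = mex({0, 1, 2, 3}) = 4
G(9) = mex({0, 1, 2, 3}) = 4
G(10) = mex({1, 2, 3, 4}) = 0
G(11) = mex({1, 2, 3, 4}) = 0
G(12) = mex({0, 2, 3, 4}) = 1
G(13) = mex({0, 2, 3, 4}) = 1
G(14) = mex({0, 1, 3, 4}) = 2
G(15) = mex({0, 1, 3, 4}) = 2
G(16) = mex({0, 1, 2, 4}) = 3
G(17) = mex({0, 1, 2, 4}) = 3
Observe that G(10)..G(17) = 0, 0, 1, 1, 2, 2, 3, 3 repeats G(0)..G(7) = 0, 0, 1, 1, 2, 2, 3, 3.
For k >= max(S) = 8, G(k) is determined by the previous 8 values G(k-8)..G(k-1); a window of 8 consecutive values has recurred shifted by 10, so by induction G(k + 10) = G(k) for all k >= 0: the sequence is periodic from the start with period 10.
One period: G(0..9) = 0, 0, 1, 1, 2, 2, 3, 3, 4, 4.
70 mod 10 = 0, so G(70) = G(0) = 0.

0


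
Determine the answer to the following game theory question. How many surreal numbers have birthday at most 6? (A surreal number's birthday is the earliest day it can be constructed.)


Day 0: {|} = 0 is born. Count = 1.
Day n: the number of surreal numbers born by day n is 2^(n+1) - 1.
By day 0: 2^1 - 1 = 1
By day 1: 2^2 - 1 = 3
By day 2: 2^3 - 1 = 7
By day 3: 2^4 - 1 = 15
By day 4: 2^5 - 1 = 31
By day 5: 2^6 - 1 = 63
By day 6: 2^7 - 1 = 127
By day 6: 127 surreal numbers.

127


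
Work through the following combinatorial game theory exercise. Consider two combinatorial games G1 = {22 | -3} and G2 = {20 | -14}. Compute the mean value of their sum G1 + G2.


G1 = {22 | -3}, G2 = {20 | -14}
Each is a switch {a | b} with numbers a > b; its mean value is (a + b)/2, and mean value is additive over game sums: m(G1 + G2) = m(G1) + m(G2).
Mean of G1 = (22 + (-3))/2 = 19/2 = 19/2
Mean of G2 = (20 + (-14))/2 = 6/2 = 3
Mean of G1 + G2 = 19/2 + 3 = 25/2

25/2


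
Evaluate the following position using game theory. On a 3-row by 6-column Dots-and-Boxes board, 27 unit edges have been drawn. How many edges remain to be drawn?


Grid: 3 x 6 boxes, i.e. 4 rows and 7 columns of dots.
Horizontal edges: (rows + 1) * cols = 4 * 6 = 24
Vertical edges: rows * (cols + 1) = 3 * 7 = 21
Total edges: 24 + 21 = 45
Edges drawn: 27
Remaining: 45 - 27 = 18

18


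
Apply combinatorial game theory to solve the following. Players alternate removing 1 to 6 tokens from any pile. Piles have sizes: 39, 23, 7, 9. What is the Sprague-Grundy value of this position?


Subtraction set: {1, 2, 3, 4, 5, 6}
For this subtraction set, G(n) = n mod 7 (period = max + 1 = 7).
Pile 1 (size 39): G(39) = 39 mod 7 = 4
Pile 2 (size 23): G(23) = 23 mod 7 = 2
Pile 3 (size 7): G(7) = 7 mod 7 = 0
Pile 4 (size 9): G(9) = 9 mod 7 = 2
Total Grundy value = XOR of all: 4 XOR 2 XOR 0 XOR 2 = 4

4


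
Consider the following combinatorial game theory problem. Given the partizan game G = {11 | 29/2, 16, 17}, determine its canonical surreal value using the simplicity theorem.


Left options: {11}, max = 11
Right options: {29/2, 16, 17}, min = 29/2
All options are numbers and max(Left) < min(Right), so by the simplicity theorem the value is the simplest (earliest-born) number strictly between 11 and 29/2.
Integers 12 through 14 all lie strictly between 11 and 29/2.
Among integers, the simplest (lowest birthday = smallest |n|; 0 is born on day 0, +-n on day n) is 12.
No non-integer in the interval can be simpler: if x is a non-integer in the interval, then floor(x) or ceil(x) also lies in the interval (the interval contains an integer), and both are proper prefixes of x's sign expansion, i.e. born earlier. So the game value is 12.
Game value = 12

12


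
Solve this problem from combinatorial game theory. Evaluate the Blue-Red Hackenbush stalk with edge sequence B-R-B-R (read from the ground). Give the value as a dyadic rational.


Edges (from ground): B-R-B-R
By Berlekamp's sign-expansion rule, a Blue-Red Hackenbush stalk has the value of the surreal number whose sign sequence is the edge sequence with B -> + and R -> -.
Sign sequence: +-+-
Trace the sign expansion in the surreal number tree, starting from 0:
Edge 1: B (sign +) -> bounds (0, +inf), value = 1
Edge 2: R (sign -) -> bounds (0, 1), value = 1/2
Edge 3: B (sign +) -> bounds (1/2, 1), value = 3/4
Edge 4: R (sign -) -> bounds (1/2, 3/4), value = 5/8
Game value = 5/8

5/8


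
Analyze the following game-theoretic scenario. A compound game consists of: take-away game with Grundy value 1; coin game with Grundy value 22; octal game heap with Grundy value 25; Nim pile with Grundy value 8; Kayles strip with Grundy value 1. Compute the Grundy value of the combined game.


By the Sprague-Grundy theorem, the Grundy value of a sum of games is the XOR of individual Grundy values.
take-away game: Grundy value = 1. Running XOR: 0 XOR 1 = 1
coin game: Grundy value = 22. Running XOR: 1 XOR 22 = 23
octal game heap: Grundy value = 25. Running XOR: 23 XOR 25 = 14
Nim pile: Grundy value = 8. Running XOR: 14 XOR 8 = 6
Kayles strip: Grundy value = 1. Running XOR: 6 XOR 1 = 7
The combined Grundy value is 7.

7


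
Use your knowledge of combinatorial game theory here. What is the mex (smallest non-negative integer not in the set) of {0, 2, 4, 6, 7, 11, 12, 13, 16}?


Set = {0, 2, 4, 6, 7, 11, 12, 13, 16}
0 is in the set.
1 is NOT in the set. This is the mex.
mex = 1

1


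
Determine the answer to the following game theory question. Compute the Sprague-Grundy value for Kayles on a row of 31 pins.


Kayles: a move removes 1 or 2 adjacent pins from a contiguous row.
Removing pins from a row of k leaves two independent rows (a, b) with a + b = k - 1 (one pin) or a + b = k - 2 (two pins); an end removal gives a = 0.
By Sprague-Grundy, G(k) = mex{ G(a) XOR G(b) } over all these splits. G(0) = 0.
G(1): splits (0,0):0^0=0 -> mex({0}) = 1
G(2): splits (0,1):0^1=1 (0,0):0^0=0 -> mex({0, 1}) = 2
G(3): splits (0,2):0^2=2 (1,1):1^1=0 (0,1):0^1=1 -> mex({0, 1, 2}) = 3
G(4): splits (0,3):0^3=3 (1,2):1^2=3 (0,2):0^2=2 (1,1):1^1=0 -> mex({0, 2, 3}) = 1
G(5): splits (0,4):0^1=1 (1,3):1^3=2 (2,2):2^2=0 (0,3):0^3=3 (1,2):1^2=3 -> mex({0, 1, 2, 3}) = 4
G(6) = mex({0, 1, 2, 4}) = 3
G(7) = mex({0, 1, 3, 4, 5}) = 2
G(8) = mex({0, 2, 3, 5, 6}) = 1
G(9) = mex({0, 1, 2, 3, 6, 7}) = 4
G(10) = mex({0, 1, 3, 4, 5, 7}) = 2
G(11) = mex({0, 1, 2, 3, 4, 5}) = 6
G(12) = mex({0, 1, 2, 3, 5, 6, 7}) = 4
G(13) = mex({0, 2, 3, 4, 6, 7}) = 1
G(14) = mex({0, 1, 4, 5, 6, 7}) = 2
G(15) = mex({0, 1, 2, 3, 4, 5, 6}) = 7
G(16) = mex({0, 2, 3, 5, 6, 7}) = 1
G(17) = mex({0, 1, 2, 3, 5, 6, 7}) = 4
G(18) = mex({0, 1, 2, 4, 5, 6}) = 3
G(19) = mex({0, 1, 3, 4, 5, 7}) = 2
G(20) = mex({0, 2, 3, 4, 5, 6, 7}) = 1
G(21) = mex({0, 1, 2, 3, 5, 6, 7}) = 4
G(22) = mex({0, 1, 2, 3, 4, 5, 7}) = 6
G(23) = mex({0, 1, 2, 3, 4, 5, 6}) = 7
G(24) = mex({0, 1, 2, 3, 5, 6, 7}) = 4
G(25) = mex({0, 2, 3, 4, 6, 7}) = 1
G(26) = mex({0, 1, 3, 4, 5, 6, 7}) = 2
G(27) = mex({0, 1, 2, 3, 4, 5, 6, 7}) = 8
G(28) = mex({0, 1, 2, 3, 4, 6, 7, 8}) = 5
G(29) = mex({0, 1, 2, 3, 5, 6, 7, 8, 9}) = 4
G(30) = mex({0, 1, 2, 3, 4, 5, 6, 9, 10}) = 7
G(31) = mex({0, 1, 3, 4, 5, 7, 10, 11}) = 2
Therefore G(31) = 2.

2


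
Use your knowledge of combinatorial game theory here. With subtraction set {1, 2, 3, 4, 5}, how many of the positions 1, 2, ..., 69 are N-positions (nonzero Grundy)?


Subtraction set S = {1, 2, 3, 4, 5}, so G(n) = n mod 6.
G(n) = 0 when n is a multiple of 6.
Multiples of 6 in [1, 69]: 11
N-positions (nonzero Grundy) = 69 - 11 = 58

58


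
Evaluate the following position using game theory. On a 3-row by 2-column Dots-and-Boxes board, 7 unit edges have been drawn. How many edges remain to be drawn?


Grid: 3 x 2 boxes, i.e. 4 rows and 3 columns of dots.
Horizontal edges: (rows + 1) * cols = 4 * 2 = 8
Vertical edges: rows * (cols + 1) = 3 * 3 = 9
Total edges: 8 + 9 = 17
Edges drawn: 7
Remaining: 17 - 7 = 10

10


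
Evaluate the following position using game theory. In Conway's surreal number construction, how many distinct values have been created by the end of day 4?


Day 0: {|} = 0 is born. Count = 1.
Day n: the number of surreal numbers born by day n is 2^(n+1) - 1.
By day 0: 2^1 - 1 = 1
By day 1: 2^2 - 1 = 3
By day 2: 2^3 - 1 = 7
By day 3: 2^4 - 1 = 15
By day 4: 2^5 - 1 = 31
By day 4: 31 surreal numbers.

31


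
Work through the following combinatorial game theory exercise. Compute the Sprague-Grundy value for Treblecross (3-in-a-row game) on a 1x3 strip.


Treblecross: place X on empty cells; 3-in-a-row wins.
Playing within two cells of an existing X lets the opponent win at once, so sensible play treats the cells i-2..i+2 around each X as dead. The player left with no safe cell loses, so this is a normal-play take-away game on strips of safe cells.
Placing X at cell i (0-indexed) of a strip of k safe cells leaves independent strips of sizes max(0, i-2) and max(0, k-i-3). Hence G(k) = mex{ G(max(0,i-2)) XOR G(max(0,k-i-3)) : 0 <= i < k }, with G(0) = 0.
G(1): splits (0,0):0^0=0 -> mex({0}) = 1
G(2): splits (0,0):0^0=0 -> mex({0}) = 1
G(3): splits (0,0):0^0=0 -> mex({0}) = 1
Therefore G(3) = 1.

1


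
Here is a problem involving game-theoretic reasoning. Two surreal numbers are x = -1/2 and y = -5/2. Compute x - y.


x = -1/2, y = -5/2
Converting to common denominator: 2
x = -1/2, y = -5/2
x - y = -1/2 - -5/2 = 2

2


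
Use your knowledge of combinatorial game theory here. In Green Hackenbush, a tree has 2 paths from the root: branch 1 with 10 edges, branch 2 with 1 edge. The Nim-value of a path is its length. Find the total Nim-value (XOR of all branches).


The tree has 2 branches from the ground vertex.
In Green Hackenbush, the Nim-value of a simple path of length k is k.
Branch 1: length 10, Nim-value = 10
Branch 2: length 1, Nim-value = 1
Total Nim-value = XOR of all branch values:
0 XOR 10 = 10
10 XOR 1 = 11
Nim-value of the tree = 11

11


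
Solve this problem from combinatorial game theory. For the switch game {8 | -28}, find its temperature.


The game is {8 | -28}, a switch {a | b} with numbers a > b.
Cooling {a | b} by t gives {a - t | b + t}, which stops being hot when a - t = b + t, i.e. at t = (a - b)/2. So the temperature of a switch is (a - b)/2.
Temperature = (Left option - Right option) / 2
= (8 - (-28)) / 2
= 36 / 2
= 18

18


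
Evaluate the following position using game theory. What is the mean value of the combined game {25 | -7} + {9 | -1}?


G1 = {25 | -7}, G2 = {9 | -1}
Each is a switch {a | b} with numbers a > b; its mean value is (a + b)/2, and mean value is additive over game sums: m(G1 + G2) = m(G1) + m(G2).
Mean of G1 = (25 + (-7))/2 = 18/2 = 9
Mean of G2 = (9 + (-1))/2 = 8/2 = 4
Mean of G1 + G2 = 9 + 4 = 13

13


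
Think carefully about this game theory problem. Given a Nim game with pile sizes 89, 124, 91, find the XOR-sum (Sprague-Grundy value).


We need the XOR (exclusive or) of all pile sizes.
After XOR-ing pile 1 (size 89): 0 XOR 89 = 89
After XOR-ing pile 2 (size 124): 89 XOR 124 = 37
After XOR-ing pile 3 (size 91): 37 XOR 91 = 126
The Nim-value of this position is 126.

126


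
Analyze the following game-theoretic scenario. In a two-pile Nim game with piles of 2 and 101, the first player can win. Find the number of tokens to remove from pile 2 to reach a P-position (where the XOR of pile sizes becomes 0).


Piles: 2 and 101
Current XOR: 2 XOR 101 = 103 (non-zero, so this is an N-position).
To make the XOR zero, we need to find a move that balances the piles.
For pile 2 (size 101): target = 101 XOR 103 = 2
We reduce pile 2 from 101 to 2.
Tokens removed: 101 - 2 = 99
Verification: 2 XOR 2 = 0

99


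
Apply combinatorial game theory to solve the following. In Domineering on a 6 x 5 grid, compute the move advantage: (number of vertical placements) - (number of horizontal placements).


Board is 6 x 5 (rows x cols).
Left (vertical) placements: (rows-1) * cols = 5 * 5 = 25
Right (horizontal) placements: rows * (cols-1) = 6 * 4 = 24
Advantage = Left - Right = 25 - 24 = 1

1


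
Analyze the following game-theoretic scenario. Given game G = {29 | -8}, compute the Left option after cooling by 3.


Original game: {29 | -8} (a switch {a | b} with a > b).
Cooling by t (for t below the temperature (a - b)/2 = 37/2) taxes each move by t: {a | b} cooled by t is {a - t | b + t}.
Cooling amount: t = 3
Cooled Left option: 29 - 3 = 26
Cooled Right option: -8 + 3 = -5
Cooled game: {26 | -5}
Left option = 26

26


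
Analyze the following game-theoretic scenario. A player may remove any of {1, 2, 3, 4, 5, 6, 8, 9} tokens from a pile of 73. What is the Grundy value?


The subtraction set is S = {1, 2, 3, 4, 5, 6, 8, 9}.
G(k) = mex{ G(k - s) : s in S, s <= k }. We compute iteratively: G(0) = 0.
G(1) = mex({0}) = 1
G(2) = mex({0, 1}) = 2
G(3) = mex({0, 1, 2}) = 3
G(4) = mex({0, 1, 2, 3}) = 4
G(5) = mex({0, 1, 2, 3, 4}) = 5
G(6) = mex({0, 1, 2, 3, 4, 5}) = 6
G(7) = mex({1, 2, 3, 4, 5, 6}) = 0
G(8) = mex({0, 2, 3, 4, 5, 6}) = 1
G(9) = mex({0, 1, 3, 4, 5, 6}) = 2
G(10) = mex({0, 1, 2, 4, 5, 6}) = 3
G(11) = mex({0, 1, 2, 3, 5, 6}) = 4
G(12) = mex({0, 1, 2, 3, 4, 6}) = 5
G(13) = mex({0, 1, 2, 3, 4, 5}) = 6
G(14) = mex({1, 2, 3, 4, 5, 6}) = 0
G(15) = mex({0, 2, 3, 4, 5, 6}) = 1
Observe that G(7)..G(15) = 0, 1, 2, 3, 4, 5, 6, 0, 1 repeats G(0)..G(8) = 0, 1, 2, 3, 4, 5, 6, 0, 1.
For k >= max(S) = 9, G(k) is determined by the previous 9 values G(k-9)..G(k-1); a window of 9 consecutive values has recurred shifted by 7, so by induction G(k + 7) = G(k) for all k >= 0: the sequence is periodic from the start with period 7.
One period: G(0..6) = 0, 1, 2, 3, 4, 5, 6.
73 mod 7 = 3, so G(73) = G(3) = 3.

3


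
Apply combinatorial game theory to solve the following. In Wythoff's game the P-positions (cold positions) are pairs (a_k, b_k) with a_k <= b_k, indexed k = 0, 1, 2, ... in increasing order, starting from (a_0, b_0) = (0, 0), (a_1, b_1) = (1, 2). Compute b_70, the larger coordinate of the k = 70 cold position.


By Wythoff's theorem, a_k = floor(k * phi) and b_k = floor(k * phi^2) = a_k + k, where phi = (1 + sqrt(5))/2 is the golden ratio.
phi = (1 + sqrt(5))/2 = 1.618034
phi^2 = phi + 1 = 2.618034
k = 70
k * phi^2 = 70 * 2.618034 = 183.262379
b_70 = floor(k * phi^2) = 183 (check: a_70 + k = 113 + 70 = 183)

183


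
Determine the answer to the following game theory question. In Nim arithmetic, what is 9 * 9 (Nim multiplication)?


Nim multiplication is bilinear over XOR: (u XOR v) * w = (u*w) XOR (v*w).
So we split each operand into its bit components and XOR the pairwise Nim products.
9 = 1 + 8 (as XOR of powers of 2).
9 = 1 + 8 (as XOR of powers of 2).
Using the standard Nim-product table on single bits:
  2*2 = 3,   2*4 = 8,   2*8 = 12,
  4*4 = 6,   4*8 = 11,  8*8 = 13,
and  1*x = x (identity), k*l = l*k (commutative).
Pairwise Nim products:
  1 * 1 = 1
  1 * 8 = 8
  8 * 1 = 8
  8 * 8 = 13
XOR them: 1 XOR 8 XOR 8 XOR 13 = 12.
Result: 9 * 9 = 12 (in Nim).

12


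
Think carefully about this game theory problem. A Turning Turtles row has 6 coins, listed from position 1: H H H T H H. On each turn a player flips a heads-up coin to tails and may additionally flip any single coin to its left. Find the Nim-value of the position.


Coins: H H H T H H
Key fact: a single head at position k behaves exactly like a Nim heap of size k (turning it to T and optionally flipping a coin at j < k corresponds to moving the heap from k to j, or to 0), and heads combine as a disjunctive sum (two heads at the same place would cancel, matching j XOR j = 0). So the Nim-value is the XOR of the 1-indexed positions of the heads.
Face-up positions (1-indexed): [1, 2, 3, 5, 6]
XOR 0 with 1: 0 XOR 1 = 1
XOR 1 with 2: 1 XOR 2 = 3
XOR 3 with 3: 3 XOR 3 = 0
XOR 0 with 5: 0 XOR 5 = 5
XOR 5 with 6: 5 XOR 6 = 3
Nim-value = 3

3


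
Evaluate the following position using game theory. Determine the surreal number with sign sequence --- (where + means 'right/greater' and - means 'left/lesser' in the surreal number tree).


Sign expansion: ---
Rule: track bounds (lo, hi), initially (-inf, +inf). On '+', the current value becomes lo and we move to the simplest number in (value, hi): value + 1 if hi = +inf, otherwise the midpoint (value + hi)/2. On '-', the current value becomes hi and we move to value - 1 if lo = -inf, otherwise the midpoint (lo + value)/2.
Start at 0.
Step 1: sign = -, move left. Bounds: (-inf, 0). Value = -1
Step 2: sign = -, move left. Bounds: (-inf, -1). Value = -2
Step 3: sign = -, move left. Bounds: (-inf, -2). Value = -3
The surreal number with sign expansion --- is -3.

-3


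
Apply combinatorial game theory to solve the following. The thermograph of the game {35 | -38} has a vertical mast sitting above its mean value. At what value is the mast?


Game = {35 | -38}, a switch {a | b} with numbers a > b.
Its thermograph has left wall a - t and right wall b + t, which meet at t = (a - b)/2, where both equal (a + b)/2. So the mast (mean value) is at (a + b)/2.
Mean = (35 + (-38))/2 = -3/2 = -3/2

-3/2


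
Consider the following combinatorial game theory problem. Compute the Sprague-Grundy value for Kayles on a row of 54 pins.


Kayles: a move removes 1 or 2 adjacent pins from a contiguous row.
Removing pins from a row of k leaves two independent rows (a, b) with a + b = k - 1 (one pin) or a + b = k - 2 (two pins); an end removal gives a = 0.
By Sprague-Grundy, G(k) = mex{ G(a) XOR G(b) } over all these splits. G(0) = 0.
G(1): splits (0,0):0^0=0 -> mex({0}) = 1
G(2): splits (0,1):0^1=1 (0,0):0^0=0 -> mex({0, 1}) = 2
G(3): splits (0,2):0^2=2 (1,1):1^1=0 (0,1):0^1=1 -> mex({0, 1, 2}) = 3
G(4): splits (0,3):0^3=3 (1,2):1^2=3 (0,2):0^2=2 (1,1):1^1=0 -> mex({0, 2, 3}) = 1
G(5): splits (0,4):0^1=1 (1,3):1^3=2 (2,2):2^2=0 (0,3):0^3=3 (1,2):1^2=3 -> mex({0, 1, 2, 3}) = 4
G(6) = mex({0, 1, 2, 4}) = 3
G(7) = mex({0, 1, 3, 4, 5}) = 2
G(8) = mex({0, 2, 3, 5, 6}) = 1
G(9) = mex({0, 1, 2, 3, 6, 7}) = 4
G(10) = mex({0, 1, 3, 4, 5, 7}) = 2
G(11) = mex({0, 1, 2, 3, 4, 5}) = 6
G(12) = mex({0, 1, 2, 3, 5, 6, 7}) = 4
G(13) = mex({0, 2, 3, 4, 6, 7}) = 1
G(14) = mex({0, 1, 4, 5, 6, 7}) = 2
G(15) = mex({0, 1, 2, 3, 4, 5, 6}) = 7
G(16) = mex({0, 2, 3, 5, 6, 7}) = 1
G(17) = mex({0, 1, 2, 3, 5, 6, 7}) = 4
G(18) = mex({0, 1, 2, 4, 5, 6}) = 3
G(19) = mex({0, 1, 3, 4, 5, 7}) = 2
G(20) = mex({0, 2, 3, 4, 5, 6, 7}) = 1
G(21) = mex({0, 1, 2, 3, 5, 6, 7}) = 4
G(22) = mex({0, 1, 2, 3, 4, 5, 7}) = 6
G(23) = mex({0, 1, 2, 3, 4, 5, 6}) = 7
G(24) = mex({0, 1, 2, 3, 5, 6, 7}) = 4
G(25) = mex({0, 2, 3, 4, 6, 7}) = 1
G(26) = mex({0, 1, 3, 4, 5, 6, 7}) = 2
G(27) = mex({0, 1, 2, 3, 4, 5, 6, 7}) = 8
G(28) = mex({0, 1, 2, 3, 4, 6, 7, 8}) = 5
G(29) = mex({0, 1, 2, 3, 5, 6, 7, 8, 9}) = 4
G(30) = mex({0, 1, 2, 3, 4, 5, 6, 9, 10}) = 7
G(31) = mex({0, 1, 3, 4, 5, 7, 10, 11}) = 2
G(32) = mex({0, 2, 3, 4, 5, 6, 7, 9, 11}) = 1
G(33) = mex({0, 1, 2, 3, 4, 5, 6, 7, 9, 12}) = 8
G(34) = mex({0, 1, 2, 3, 4, 5, 7, 8, 11, 12}) = 6
G(35) = mex({0, 1, 2, 3, 4, 5, 6, 8, 9, 10, 11}) = 7
G(36) = mex({0, 1, 2, 3, 5, 6, 7, 9, 10}) = 4
G(37) = mex({0, 2, 3, 4, 6, 7, 9, 10, 11, 12}) = 1
G(38) = mex({0, 1, 3, 4, 5, 6, 7, 9, 10, 11, 12}) = 2
G(39) = mex({0, 1, 2, 4, 5, 6, 7, 9, 10, 12, 14}) = 3
G(40) = mex({0, 2, 3, 4, 6, 7, 11, 12, 14}) = 1
G(41) = mex({0, 1, 2, 3, 5, 6, 7, 9, 10, 11, 12}) = 4
G(42) = mex({0, 1, 2, 3, 4, 5, 6, 9, 10}) = 7
G(43) = mex({0, 1, 3, 4, 5, 7, 9, 10, 12, 15}) = 2
G(44) = mex({0, 2, 3, 4, 5, 6, 7, 9, 10, 12, 15}) = 1
G(45) = mex({0, 1, 2, 3, 4, 5, 6, 7, 9, 10, 12, 14}) = 8
G(46) = mex({0, 1, 3, 4, 5, 7, 8, 11, 12, 14}) = 2
G(47) = mex({0, 1, 2, 3, 4, 5, 6, 8, 9, 10, 11, 12}) = 7
G(48) = mex({0, 1, 2, 3, 5, 6, 7, 9, 10}) = 4
G(49) = mex({0, 2, 3, 4, 6, 7, 9, 10, 11, 12, 15}) = 1
G(50) = mex({0, 1, 4, 5, 6, 7, 9, 11, 12, 14, 15}) = 2
G(51) = mex({0, 1, 2, 3, 4, 5, 6, 7, 9, 12, 14, 15}) = 8
G(52) = mex({0, 2, 3, 4, 5, 6, 7, 8, 11, 12, 15}) = 1
G(53) = mex({0, 1, 2, 3, 5, 6, 7, 8, 9, 10, 11, 12}) = 4
G(54) = mex({0, 1, 2, 3, 4, 5, 6, 9, 10}) = 7
Therefore G(54) = 7.

7


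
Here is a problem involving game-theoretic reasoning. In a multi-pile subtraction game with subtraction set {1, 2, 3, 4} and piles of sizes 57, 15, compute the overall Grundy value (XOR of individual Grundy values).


Subtraction set: {1, 2, 3, 4}
For this subtraction set, G(n) = n mod 5 (period = max + 1 = 5).
Pile 1 (size 57): G(57) = 57 mod 5 = 2
Pile 2 (size 15): G(15) = 15 mod 5 = 0
Total Grundy value = XOR of all: 2 XOR 0 = 2

2


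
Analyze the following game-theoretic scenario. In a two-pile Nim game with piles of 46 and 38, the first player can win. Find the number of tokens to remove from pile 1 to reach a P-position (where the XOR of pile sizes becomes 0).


Piles: 46 and 38
Current XOR: 46 XOR 38 = 8 (non-zero, so this is an N-position).
To make the XOR zero, we need to find a move that balances the piles.
For pile 1 (size 46): target = 46 XOR 8 = 38
We reduce pile 1 from 46 to 38.
Tokens removed: 46 - 38 = 8
Verification: 38 XOR 38 = 0

8


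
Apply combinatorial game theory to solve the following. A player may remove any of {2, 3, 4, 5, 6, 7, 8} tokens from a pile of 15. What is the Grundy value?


The subtraction set is S = {2, 3, 4, 5, 6, 7, 8}.
G(k) = mex{ G(k - s) : s in S, s <= k }. We compute iteratively: G(0) = 0.
G(1) = mex({}) = 0
G(2) = mex({0}) = 1
G(3) = mex({0}) = 1
G(4) = mex({0, 1}) = 2
G(5) = mex({0, 1}) = 2
G(6) = mex({0, 1, 2}) = 3
G(7) = mex({0, 1, 2}) = 3
G(8) = mex({0, 1, 2, 3}) = 4
G(9) = mex({0, 1, 2, 3}) = 4
G(10) = mex({1, 2, 3, 4}) = 0
G(11) = mex({1, 2, 3, 4}) = 0
G(12) = mex({0, 2, 3, 4}) = 1
G(13) = mex({0, 2, 3, 4}) = 1
G(14) = mex({0, 1, 3, 4}) = 2
G(15) = mex({0, 1, 3, 4}) = 2
Therefore G(15) = 2.

2


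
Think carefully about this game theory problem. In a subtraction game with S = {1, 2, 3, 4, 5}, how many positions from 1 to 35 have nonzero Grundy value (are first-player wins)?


Subtraction set S = {1, 2, 3, 4, 5}, so G(n) = n mod 6.
G(n) = 0 when n is a multiple of 6.
Multiples of 6 in [1, 35]: 5
N-positions (nonzero Grundy) = 35 - 5 = 30

30


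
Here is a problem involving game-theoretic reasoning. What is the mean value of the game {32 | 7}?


Game = {32 | 7}, a switch {a | b} with numbers a > b.
Its thermograph has left wall a - t and right wall b + t, which meet at t = (a - b)/2, where both equal (a + b)/2. So the mast (mean value) is at (a + b)/2.
Mean = (32 + (7))/2 = 39/2 = 39/2

39/2


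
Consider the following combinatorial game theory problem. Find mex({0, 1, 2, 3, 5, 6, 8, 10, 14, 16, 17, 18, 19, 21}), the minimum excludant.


Set = {0, 1, 2, 3, 5, 6, 8, 10, 14, 16, 17, 18, 19, 21}
0 is in the set.
1 is in the set.
2 is in the set.
3 is in the set.
4 is NOT in the set. This is the mex.
mex = 4

4


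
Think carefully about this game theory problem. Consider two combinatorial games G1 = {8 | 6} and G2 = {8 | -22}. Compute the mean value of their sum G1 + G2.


G1 = {8 | 6}, G2 = {8 | -22}
Each is a switch {a | b} with numbers a > b; its mean value is (a + b)/2, and mean value is additive over game sums: m(G1 + G2) = m(G1) + m(G2).
Mean of G1 = (8 + (6))/2 = 14/2 = 7
Mean of G2 = (8 + (-22))/2 = -14/2 = -7
Mean of G1 + G2 = 7 + -7 = 0

0


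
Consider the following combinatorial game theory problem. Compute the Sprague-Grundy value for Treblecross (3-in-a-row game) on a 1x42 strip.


Treblecross: place X on empty cells; 3-in-a-row wins.
Playing within two cells of an existing X lets the opponent win at once, so sensible play treats the cells i-2..i+2 around each X as dead. The player left with no safe cell loses, so this is a normal-play take-away game on strips of safe cells.
Placing X at cell i (0-indexed) of a strip of k safe cells leaves independent strips of sizes max(0, i-2) and max(0, k-i-3). Hence G(k) = mex{ G(max(0,i-2)) XOR G(max(0,k-i-3)) : 0 <= i < k }, with G(0) = 0.
G(1): splits (0,0):0^0=0 -> mex({0}) = 1
G(2): splits (0,0):0^0=0 -> mex({0}) = 1
G(3): splits (0,0):0^0=0 -> mex({0}) = 1
G(4): splits (0,1):0^1=1 (0,0):0^0=0 -> mex({0, 1}) = 2
G(5): splits (0,2):0^1=1 (0,1):0^1=1 (0,0):0^0=0 -> mex({0, 1}) = 2
G(6) = mex({1}) = 0
G(7) = mex({0, 1, 2}) = 3
G(8) = mex({0, 1, 2}) = 3
G(9) = mex({0, 2}) = 1
G(10) = mex({0, 2, 3}) = 1
G(11) = mex({0, 3}) = 1
G(12) = mex({1, 3}) = 0
G(13) = mex({0, 1, 2, 3}) = 4
G(14) = mex({0, 1, 2}) = 3
G(15) = mex({0, 1, 2}) = 3
G(16) = mex({0, 1, 2, 4}) = 3
G(17) = mex({0, 1, 3, 4}) = 2
G(18) = mex({0, 1, 3, 4}) = 2
G(19) = mex({0, 1, 3, 5}) = 2
G(20) = mex({0, 1, 2, 3, 5}) = 4
G(21) = mex({0, 1, 2, 3, 5}) = 4
G(22) = mex({1, 2, 6}) = 0
G(23) = mex({0, 1, 2, 3, 4, 6}) = 5
G(24) = mex({0, 1, 2, 3, 4}) = 5
G(25) = mex({0, 1, 3, 4, 7}) = 2
G(26) = mex({0, 1, 3, 4, 5, 7}) = 2
G(27) = mex({0, 1, 3, 5}) = 2
G(28) = mex({0, 1, 2, 5}) = 3
G(29) = mex({0, 1, 2, 4, 5, 6}) = 3
G(30) = mex({1, 2, 4, 6}) = 0
G(31) = mex({0, 1, 2, 3, 4, 6}) = 5
G(32) = mex({1, 2, 3, 4, 7}) = 0
G(33) = mex({0, 3, 7}) = 1
G(34) = mex({0, 2, 3, 5, 7}) = 1
G(35) = mex({0, 2, 3, 5, 6}) = 1
G(36) = mex({0, 1, 2, 5, 6}) = 3
G(37) = mex({0, 1, 2, 4, 5, 6}) = 3
G(38) = mex({0, 1, 2, 4}) = 3
G(39) = mex({0, 1, 2, 3, 4, 7}) = 5
G(40) = mex({0, 1, 2, 3, 4, 5, 7}) = 6
G(41) = mex({0, 1, 2, 3, 5, 7}) = 4
G(42) = mex({0, 1, 2, 3, 5, 6, 7}) = 4
Therefore G(42) = 4.

4


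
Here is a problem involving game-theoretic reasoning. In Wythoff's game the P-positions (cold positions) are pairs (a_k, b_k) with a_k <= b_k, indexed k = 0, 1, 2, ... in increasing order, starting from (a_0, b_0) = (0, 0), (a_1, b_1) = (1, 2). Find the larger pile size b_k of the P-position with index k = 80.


By Wythoff's theorem, a_k = floor(k * phi) and b_k = floor(k * phi^2) = a_k + k, where phi = (1 + sqrt(5))/2 is the golden ratio.
phi = (1 + sqrt(5))/2 = 1.618034
phi^2 = phi + 1 = 2.618034
k = 80
k * phi^2 = 80 * 2.618034 = 209.442719
b_80 = floor(k * phi^2) = 209 (check: a_80 + k = 129 + 80 = 209)

209


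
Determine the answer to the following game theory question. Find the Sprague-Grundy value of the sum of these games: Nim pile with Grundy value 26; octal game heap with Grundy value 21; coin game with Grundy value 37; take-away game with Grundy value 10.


By the Sprague-Grundy theorem, the Grundy value of a sum of games is the XOR of individual Grundy values.
Nim pile: Grundy value = 26. Running XOR: 0 XOR 26 = 26
octal game heap: Grundy value = 21. Running XOR: 26 XOR 21 = 15
coin game: Grundy value = 37. Running XOR: 15 XOR 37 = 42
take-away game: Grundy value = 10. Running XOR: 42 XOR 10 = 32
The combined Grundy value is 32.

32


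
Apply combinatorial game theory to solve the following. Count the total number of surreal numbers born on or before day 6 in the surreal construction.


Day 0: {|} = 0 is born. Count = 1.
Day n: the number of surreal numbers born by day n is 2^(n+1) - 1.
By day 0: 2^1 - 1 = 1
By day 1: 2^2 - 1 = 3
By day 2: 2^3 - 1 = 7
By day 3: 2^4 - 1 = 15
By day 4: 2^5 - 1 = 31
By day 5: 2^6 - 1 = 63
By day 6: 2^7 - 1 = 127
By day 6: 127 surreal numbers.

127


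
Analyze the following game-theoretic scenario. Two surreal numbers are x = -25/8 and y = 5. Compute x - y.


x = -25/8, y = 5
Converting to common denominator: 8
x = -25/8, y = 40/8
x - y = -25/8 - 5 = -65/8

-65/8


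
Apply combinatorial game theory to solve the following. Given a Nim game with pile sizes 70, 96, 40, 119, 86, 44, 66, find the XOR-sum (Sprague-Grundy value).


We need the XOR (exclusive or) of all pile sizes.
After XOR-ing pile 1 (size 70): 0 XOR 70 = 70
After XOR-ing pile 2 (size 96): 70 XOR 96 = 38
After XOR-ing pile 3 (size 40): 38 XOR 40 = 14
After XOR-ing pile 4 (size 119): 14 XOR 119 = 121
After XOR-ing pile 5 (size 86): 121 XOR 86 = 47
After XOR-ing pile 6 (size 44): 47 XOR 44 = 3
After XOR-ing pile 7 (size 66): 3 XOR 66 = 65
The Nim-value of this position is 65.

65


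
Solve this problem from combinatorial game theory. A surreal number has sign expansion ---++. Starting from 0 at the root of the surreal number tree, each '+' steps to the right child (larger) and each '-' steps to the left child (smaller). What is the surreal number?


Sign expansion: ---++
Rule: track bounds (lo, hi), initially (-inf, +inf). On '+', the current value becomes lo and we move to the simplest number in (value, hi): value + 1 if hi = +inf, otherwise the midpoint (value + hi)/2. On '-', the current value becomes hi and we move to value - 1 if lo = -inf, otherwise the midpoint (lo + value)/2.
Start at 0.
Step 1: sign = -, move left. Bounds: (-inf, 0). Value = -1
Step 2: sign = -, move left. Bounds: (-inf, -1). Value = -2
Step 3: sign = -, move left. Bounds: (-inf, -2). Value = -3
Step 4: sign = +, move right. Bounds: (-3, -2). Value = -5/2
Step 5: sign = +, move right. Bounds: (-5/2, -2). Value = -9/4
The surreal number with sign expansion ---++ is -9/4.

-9/4


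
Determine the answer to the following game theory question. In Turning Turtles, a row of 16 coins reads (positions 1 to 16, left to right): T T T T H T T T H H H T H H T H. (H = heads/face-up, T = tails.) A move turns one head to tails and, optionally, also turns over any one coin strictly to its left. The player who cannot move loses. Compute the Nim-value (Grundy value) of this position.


Coins: T T T T H T T T H H H T H H T H
Key fact: a single head at position k behaves exactly like a Nim heap of size k (turning it to T and optionally flipping a coin at j < k corresponds to moving the heap from k to j, or to 0), and heads combine as a disjunctive sum (two heads at the same place would cancel, matching j XOR j = 0). So the Nim-value is the XOR of the 1-indexed positions of the heads.
Face-up positions (1-indexed): [5, 9, 10, 11, 13, 14, 16]
XOR 0 with 5: 0 XOR 5 = 5
XOR 5 with 9: 5 XOR 9 = 12
XOR 12 with 10: 12 XOR 10 = 6
XOR 6 with 11: 6 XOR 11 = 13
XOR 13 with 13: 13 XOR 13 = 0
XOR 0 with 14: 0 XOR 14 = 14
XOR 14 with 16: 14 XOR 16 = 30
Nim-value = 30

30


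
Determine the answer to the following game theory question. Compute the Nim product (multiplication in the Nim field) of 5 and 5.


Nim multiplication is bilinear over XOR: (u XOR v) * w = (u*w) XOR (v*w).
So we split each operand into its bit components and XOR the pairwise Nim products.
5 = 1 + 4 (as XOR of powers of 2).
5 = 1 + 4 (as XOR of powers of 2).
Using the standard Nim-product table on single bits:
  2*2 = 3,   2*4 = 8,   2*8 = 12,
  4*4 = 6,   4*8 = 11,  8*8 = 13,
and  1*x = x (identity), k*l = l*k (commutative).
Pairwise Nim products:
  1 * 1 = 1
  1 * 4 = 4
  4 * 1 = 4
  4 * 4 = 6
XOR them: 1 XOR 4 XOR 4 XOR 6 = 7.
Result: 5 * 5 = 7 (in Nim).

7


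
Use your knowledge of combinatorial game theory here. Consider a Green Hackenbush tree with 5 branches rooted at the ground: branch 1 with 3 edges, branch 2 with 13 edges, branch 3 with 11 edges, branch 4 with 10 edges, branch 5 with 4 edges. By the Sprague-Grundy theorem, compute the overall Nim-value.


The tree has 5 branches from the ground vertex.
In Green Hackenbush, the Nim-value of a simple path of length k is k.
Branch 1: length 3, Nim-value = 3
Branch 2: length 13, Nim-value = 13
Branch 3: length 11, Nim-value = 11
Branch 4: length 10, Nim-value = 10
Branch 5: length 4, Nim-value = 4
Total Nim-value = XOR of all branch values:
0 XOR 3 = 3
3 XOR 13 = 14
14 XOR 11 = 5
5 XOR 10 = 15
15 XOR 4 = 11
Nim-value of the tree = 11

11


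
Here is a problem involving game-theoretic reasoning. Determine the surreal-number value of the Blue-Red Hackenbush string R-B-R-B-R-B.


Edges (from ground): R-B-R-B-R-B
By Berlekamp's sign-expansion rule, a Blue-Red Hackenbush stalk has the value of the surreal number whose sign sequence is the edge sequence with B -> + and R -> -.
Sign sequence: -+-+-+
Trace the sign expansion in the surreal number tree, starting from 0:
Edge 1: R (sign -) -> bounds (-inf, 0), value = -1
Edge 2: B (sign +) -> bounds (-1, 0), value = -1/2
Edge 3: R (sign -) -> bounds (-1, -1/2), value = -3/4
Edge 4: B (sign +) -> bounds (-3/4, -1/2), value = -5/8
Edge 5: R (sign -) -> bounds (-3/4, -5/8), value = -11/16
Edge 6: B (sign +) -> bounds (-11/16, -5/8), value = -21/32
Game value = -21/32

-21/32


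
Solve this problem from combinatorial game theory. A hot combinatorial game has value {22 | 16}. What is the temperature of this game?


The game is {22 | 16}, a switch {a | b} with numbers a > b.
Cooling {a | b} by t gives {a - t | b + t}, which stops being hot when a - t = b + t, i.e. at t = (a - b)/2. So the temperature of a switch is (a - b)/2.
Temperature = (Left option - Right option) / 2
= (22 - (16)) / 2
= 6 / 2
= 3

3


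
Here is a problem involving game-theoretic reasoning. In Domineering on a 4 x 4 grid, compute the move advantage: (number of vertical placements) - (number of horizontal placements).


Board is 4 x 4 (rows x cols).
Left (vertical) placements: (rows-1) * cols = 3 * 4 = 12
Right (horizontal) placements: rows * (cols-1) = 4 * 3 = 12
Advantage = Left - Right = 12 - 12 = 0

0


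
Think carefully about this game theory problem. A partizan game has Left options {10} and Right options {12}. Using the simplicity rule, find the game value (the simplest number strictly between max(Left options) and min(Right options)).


Left options: {10}, max = 10
Right options: {12}, min = 12
All options are numbers and max(Left) < min(Right), so by the simplicity theorem the value is the simplest (earliest-born) number strictly between 10 and 12.
The only integer strictly between 10 and 12 is 11.
No non-integer in the interval can be simpler: if x is a non-integer in the interval, then floor(x) or ceil(x) also lies in the interval (the interval contains an integer), and both are proper prefixes of x's sign expansion, i.e. born earlier. So the game value is 11.
Game value = 11

11


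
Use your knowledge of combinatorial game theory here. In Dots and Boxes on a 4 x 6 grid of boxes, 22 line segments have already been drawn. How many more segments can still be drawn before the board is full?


Grid: 4 x 6 boxes, i.e. 5 rows and 7 columns of dots.
Horizontal edges: (rows + 1) * cols = 5 * 6 = 30
Vertical edges: rows * (cols + 1) = 4 * 7 = 28
Total edges: 30 + 28 = 58
Edges drawn: 22
Remaining: 58 - 22 = 36

36
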